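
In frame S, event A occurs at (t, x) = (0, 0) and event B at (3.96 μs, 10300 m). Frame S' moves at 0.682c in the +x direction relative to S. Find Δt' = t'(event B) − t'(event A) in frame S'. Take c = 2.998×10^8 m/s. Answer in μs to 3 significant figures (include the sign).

γ = 1/√(1 − 0.682²) = 1.3673
Δt' = γ(Δt − vΔx/c²) = 1.3673 × (3.96 μs − 0.682×10300 m / (2.998×10^8 m/s))
= 1.3673 × (-19.471 μs) = -26.6 μs

Δt' ≈ -26.6 μs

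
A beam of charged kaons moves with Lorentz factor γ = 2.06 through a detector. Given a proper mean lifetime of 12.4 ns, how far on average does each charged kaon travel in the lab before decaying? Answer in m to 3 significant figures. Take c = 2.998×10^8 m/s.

β = √(1 − 1/γ²) = √(1 − 1/2.06²) = 0.87427
Dilated lifetime: Δt = γτ₀ = 2.06 × 12.4 ns = 25.544 ns
d = vΔt = 0.87427c × 25.544 ns = 2.6211×10^8 m/s × 2.5544×10^-8 s = 6.70 m

d ≈ 6.70 m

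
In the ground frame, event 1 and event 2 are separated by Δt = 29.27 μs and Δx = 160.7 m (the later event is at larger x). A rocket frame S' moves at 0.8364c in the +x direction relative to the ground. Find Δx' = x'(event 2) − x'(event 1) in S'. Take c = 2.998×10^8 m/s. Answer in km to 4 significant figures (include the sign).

Δx' ≈ -13.10 km

γ = 1/√(1 − 0.8364²) = 1.82442
Δx' = γ(Δx − vΔt) = 1.82442 × (160.7 m − 0.8364×(2.998×10^8 m/s)×29.27×10^-6 s)
= 1.82442 × (-7178.83 m) = -13.10 km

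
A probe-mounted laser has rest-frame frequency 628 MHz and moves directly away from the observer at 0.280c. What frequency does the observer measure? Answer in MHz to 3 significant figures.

Relativistic Doppler: f_obs = f_src √((1−β)/(1+β))
= 628 × √(0.72000/1.2800) = 628 × 0.75000 = 471 MHz

f_obs ≈ 471 MHz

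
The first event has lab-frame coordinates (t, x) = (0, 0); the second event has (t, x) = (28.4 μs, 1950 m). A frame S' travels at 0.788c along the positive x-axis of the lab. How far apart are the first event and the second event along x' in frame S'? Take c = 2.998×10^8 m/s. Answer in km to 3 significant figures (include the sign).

γ = 1/√(1 − 0.788²) = 1.6242
Δx' = γ(Δx − vΔt) = 1.6242 × (1950 m − 0.788×(2.998×10^8 m/s)×28.4×10^-6 s)
= 1.6242 × (-4759.3 m) = -7.73 km

Δx' ≈ -7.73 km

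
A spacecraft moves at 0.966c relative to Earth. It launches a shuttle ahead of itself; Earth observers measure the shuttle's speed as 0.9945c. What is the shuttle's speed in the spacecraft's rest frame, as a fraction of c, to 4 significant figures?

u' ≈ 0.7250c

Inverse velocity addition: u' = (u − v)/(1 − uv/c²)
= (0.9945 − 0.966)/(1 − 0.9945×0.966) = 0.02850/0.0393130 = 0.7250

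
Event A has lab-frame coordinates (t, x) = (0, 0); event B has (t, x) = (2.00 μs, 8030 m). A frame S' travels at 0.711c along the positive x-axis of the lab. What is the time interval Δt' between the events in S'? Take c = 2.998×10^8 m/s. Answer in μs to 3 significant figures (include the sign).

γ = 1/√(1 − 0.711²) = 1.4221
Δt' = γ(Δt − vΔx/c²) = 1.4221 × (2.00 μs − 0.711×8030 m / (2.998×10^8 m/s))
= 1.4221 × (-17.044 μs) = -24.2 μs

Δt' ≈ -24.2 μs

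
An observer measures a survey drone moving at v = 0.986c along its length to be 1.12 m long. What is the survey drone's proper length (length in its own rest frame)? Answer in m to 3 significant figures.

γ = 1/√(1 − 0.986²) = 5.9972
L₀ = γL = 5.9972 × 1.12 = 6.72 m

L₀ ≈ 6.72 m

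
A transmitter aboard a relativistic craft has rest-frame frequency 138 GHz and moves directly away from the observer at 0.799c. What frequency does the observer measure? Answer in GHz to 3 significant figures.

f_obs ≈ 46.1 GHz

Relativistic Doppler: f_obs = f_src √((1−β)/(1+β))
= 138 × √(0.20100/1.7990) = 138 × 0.33426 = 46.1 GHz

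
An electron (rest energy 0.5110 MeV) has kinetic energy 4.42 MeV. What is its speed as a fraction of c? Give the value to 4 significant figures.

γ = 1 + K/(m₀c²) = 1 + 4.42/0.5110 = 9.64971
β = √(1 − 1/γ²) = 0.9946

β ≈ 0.9946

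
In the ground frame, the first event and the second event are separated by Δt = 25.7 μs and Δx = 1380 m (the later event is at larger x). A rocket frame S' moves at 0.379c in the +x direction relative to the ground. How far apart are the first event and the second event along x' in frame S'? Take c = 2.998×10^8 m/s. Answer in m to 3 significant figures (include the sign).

Δx' ≈ -1660 m

γ = 1/√(1 − 0.379²) = 1.0806
Δx' = γ(Δx − vΔt) = 1.0806 × (1380 m − 0.379×(2.998×10^8 m/s)×25.7×10^-6 s)
= 1.0806 × (-1540.1 m) = -1660 m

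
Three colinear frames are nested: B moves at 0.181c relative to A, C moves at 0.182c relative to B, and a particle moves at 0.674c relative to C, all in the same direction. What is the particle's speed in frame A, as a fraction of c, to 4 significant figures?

Compose boost 2: (0.182 + 0.181)/(1 + 0.182×0.181) = 0.3630/1.03294 = 0.351423
Compose boost 3: (0.674 + 0.351423)/(1 + 0.674×0.351423) = 1.02542/1.23686 = 0.8291

u ≈ 0.8291c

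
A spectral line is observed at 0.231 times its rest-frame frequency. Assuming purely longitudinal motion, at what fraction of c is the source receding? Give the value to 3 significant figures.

f_obs/f_src = √((1−β)/(1+β)) = 0.231  ⇒  (1−β)/(1+β) = 0.053361
β = |1 − D²|/(1 + D²) = |1 − 0.053361|/(1 + 0.053361) = 0.899

β ≈ 0.899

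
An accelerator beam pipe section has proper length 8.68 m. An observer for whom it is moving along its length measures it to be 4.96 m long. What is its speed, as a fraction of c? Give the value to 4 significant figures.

β ≈ 0.8207

γ = L₀/L = 8.68/4.96 = 1.75000
β = √(1 − 1/γ²) = 0.8207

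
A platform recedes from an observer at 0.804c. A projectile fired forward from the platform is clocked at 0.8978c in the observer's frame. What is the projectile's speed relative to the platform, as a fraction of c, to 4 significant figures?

u' ≈ 0.3372c

Inverse velocity addition: u' = (u − v)/(1 − uv/c²)
= (0.8978 − 0.804)/(1 − 0.8978×0.804) = 0.09380/0.278169 = 0.3372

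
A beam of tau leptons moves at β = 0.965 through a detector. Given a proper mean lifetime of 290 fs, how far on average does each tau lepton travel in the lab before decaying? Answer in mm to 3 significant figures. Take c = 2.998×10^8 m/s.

d ≈ 0.320 mm

γ = 1/√(1 − 0.965²) = 3.8132
Dilated lifetime: Δt = γτ₀ = 3.8132 × 290 fs = 1105.8 fs
d = vΔt = 0.965c × 1105.8 fs = 2.8931×10^8 m/s × 1.1058×10^-12 s = 0.320 mm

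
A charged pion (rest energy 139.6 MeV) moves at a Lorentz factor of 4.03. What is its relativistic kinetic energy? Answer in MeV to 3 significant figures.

K ≈ 423 MeV

γ = 4.03 (given)
K = (γ − 1)m₀c² = (4.03 − 1) × 139.6 MeV = 3.0300 × 139.6 MeV = 423 MeV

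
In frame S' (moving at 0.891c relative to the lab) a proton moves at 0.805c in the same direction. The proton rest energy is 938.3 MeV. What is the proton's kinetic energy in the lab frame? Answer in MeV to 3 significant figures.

u_lab = (0.805 + 0.891)/(1 + 0.805×0.891) = 0.987623
γ = 1/√(1 − 0.987623²) = 6.3756
K = (γ − 1)m₀c² = (6.3756 − 1) × 938.3 = 5.3756 × 938.3 = 5040 MeV

K ≈ 5040 MeV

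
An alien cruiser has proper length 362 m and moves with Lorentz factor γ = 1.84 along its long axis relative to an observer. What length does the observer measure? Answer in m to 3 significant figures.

L ≈ 197 m

γ = 1.84 (given)
Length contraction: L = L₀/γ = 362/1.84 = 197 m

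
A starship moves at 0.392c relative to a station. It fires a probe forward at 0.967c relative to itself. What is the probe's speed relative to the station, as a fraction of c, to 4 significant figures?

u ≈ 0.9855c

Relativistic velocity addition: u = (u' + v)/(1 + u'v/c²)
= (0.967 + 0.392)/(1 + 0.967×0.392) = 1.359/1.37906 = 0.9855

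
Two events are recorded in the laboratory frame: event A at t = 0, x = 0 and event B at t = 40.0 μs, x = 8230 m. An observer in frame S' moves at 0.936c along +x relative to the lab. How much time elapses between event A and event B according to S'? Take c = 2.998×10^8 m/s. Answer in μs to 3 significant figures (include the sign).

γ = 1/√(1 − 0.936²) = 2.8409
Δt' = γ(Δt − vΔx/c²) = 2.8409 × (40.0 μs − 0.936×8230 m / (2.998×10^8 m/s))
= 2.8409 × (14.305 μs) = 40.6 μs

Δt' ≈ 40.6 μs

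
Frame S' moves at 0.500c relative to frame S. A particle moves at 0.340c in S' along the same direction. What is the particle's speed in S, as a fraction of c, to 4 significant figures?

u ≈ 0.7179c

Relativistic velocity addition: u = (u' + v)/(1 + u'v/c²)
= (0.340 + 0.500)/(1 + 0.340×0.500) = 0.8400/1.17000 = 0.7179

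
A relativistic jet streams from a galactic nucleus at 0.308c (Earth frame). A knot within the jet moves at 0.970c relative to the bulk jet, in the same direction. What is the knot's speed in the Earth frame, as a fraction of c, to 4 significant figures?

u ≈ 0.9840c

Relativistic velocity addition: u = (u' + v)/(1 + u'v/c²)
= (0.970 + 0.308)/(1 + 0.970×0.308) = 1.278/1.29876 = 0.9840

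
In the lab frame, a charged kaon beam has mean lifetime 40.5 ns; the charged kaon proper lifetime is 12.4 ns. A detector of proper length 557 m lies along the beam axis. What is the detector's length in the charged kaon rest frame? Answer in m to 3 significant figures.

Time dilation ⇒ γ = Δt/τ₀ = 40.5/12.4 = 3.2661
Length contraction: L = L₀/γ = 557/3.2661 = 171 m

L ≈ 171 m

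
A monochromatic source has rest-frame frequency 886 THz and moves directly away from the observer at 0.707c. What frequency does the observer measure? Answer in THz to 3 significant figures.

Relativistic Doppler: f_obs = f_src √((1−β)/(1+β))
= 886 × √(0.29300/1.7070) = 886 × 0.41430 = 367 THz

f_obs ≈ 367 THz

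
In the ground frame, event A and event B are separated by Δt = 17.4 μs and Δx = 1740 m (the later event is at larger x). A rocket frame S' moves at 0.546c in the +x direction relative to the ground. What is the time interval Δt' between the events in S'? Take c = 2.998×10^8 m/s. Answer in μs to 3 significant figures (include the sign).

γ = 1/√(1 − 0.546²) = 1.1936
Δt' = γ(Δt − vΔx/c²) = 1.1936 × (17.4 μs − 0.546×1740 m / (2.998×10^8 m/s))
= 1.1936 × (14.231 μs) = 17.0 μs

Δt' ≈ 17.0 μs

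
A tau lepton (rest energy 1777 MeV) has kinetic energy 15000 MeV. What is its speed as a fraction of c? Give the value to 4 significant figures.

γ = 1 + K/(m₀c²) = 1 + 15000/1777 = 9.44119
β = √(1 − 1/γ²) = 0.9944

β ≈ 0.9944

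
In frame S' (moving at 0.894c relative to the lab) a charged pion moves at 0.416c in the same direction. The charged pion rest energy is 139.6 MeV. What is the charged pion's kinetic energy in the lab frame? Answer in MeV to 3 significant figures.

K ≈ 330 MeV

u_lab = (0.416 + 0.894)/(1 + 0.416×0.894) = 0.954877
γ = 1/√(1 − 0.954877²) = 3.3670
K = (γ − 1)m₀c² = (3.3670 − 1) × 139.6 = 2.3670 × 139.6 = 330 MeV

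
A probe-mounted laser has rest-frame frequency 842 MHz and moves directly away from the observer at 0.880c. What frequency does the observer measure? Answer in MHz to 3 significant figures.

f_obs ≈ 213 MHz

Relativistic Doppler: f_obs = f_src √((1−β)/(1+β))
= 842 × √(0.12000/1.8800) = 842 × 0.25265 = 213 MHz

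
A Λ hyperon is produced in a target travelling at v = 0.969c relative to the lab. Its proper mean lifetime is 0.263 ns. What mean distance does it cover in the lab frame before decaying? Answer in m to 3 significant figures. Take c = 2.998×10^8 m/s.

d ≈ 0.309 m

γ = 1/√(1 − 0.969²) = 4.0476
Dilated lifetime: Δt = γτ₀ = 4.0476 × 0.263 ns = 1.0645 ns
d = vΔt = 0.969c × 1.0645 ns = 2.9051×10^8 m/s × 1.0645×10^-9 s = 0.309 m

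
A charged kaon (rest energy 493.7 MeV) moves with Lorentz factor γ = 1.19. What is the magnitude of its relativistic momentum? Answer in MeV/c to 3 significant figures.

β = √(1 − 1/γ²) = √(1 − 1/1.19²) = 0.54207
p = γβm₀c = 1.19 × 0.54207 × 493.7 MeV/c = 318 MeV/c

p ≈ 318 MeV/c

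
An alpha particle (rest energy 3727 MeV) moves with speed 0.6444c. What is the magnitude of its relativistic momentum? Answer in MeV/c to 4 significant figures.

γ = 1/√(1 − 0.6444²) = 1.30772
p = γβm₀c = 1.30772 × 0.6444 × 3727 MeV/c = 3141 MeV/c

p ≈ 3141 MeV/c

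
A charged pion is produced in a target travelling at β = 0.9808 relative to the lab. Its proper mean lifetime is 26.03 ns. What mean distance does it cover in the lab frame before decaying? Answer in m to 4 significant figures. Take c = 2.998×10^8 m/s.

d ≈ 39.25 m

γ = 1/√(1 − 0.9808²) = 5.12778
Dilated lifetime: Δt = γτ₀ = 5.12778 × 26.03 ns = 133.476 ns
d = vΔt = 0.9808c × 133.476 ns = 2.94044×10^8 m/s × 1.33476×10^-7 s = 39.25 m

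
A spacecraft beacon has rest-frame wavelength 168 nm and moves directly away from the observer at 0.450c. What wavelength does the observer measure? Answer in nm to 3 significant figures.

Relativistic Doppler: λ_obs = λ_src √((1+β)/(1−β))
= 168 × √(1.4500/0.55000) = 168 × 1.6237 = 273 nm

λ_obs ≈ 273 nm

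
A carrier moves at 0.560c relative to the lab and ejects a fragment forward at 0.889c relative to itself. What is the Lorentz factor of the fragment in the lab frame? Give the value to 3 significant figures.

u_lab = (0.889 + 0.560)/(1 + 0.889×0.560) = 1.449/1.49784 = 0.967393
γ = 1/√(1 − 0.967393²) = 3.95

γ ≈ 3.95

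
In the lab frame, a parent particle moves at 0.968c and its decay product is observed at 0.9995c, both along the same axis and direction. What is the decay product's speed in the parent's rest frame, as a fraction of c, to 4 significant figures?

Inverse velocity addition: u' = (u − v)/(1 − uv/c²)
= (0.9995 − 0.968)/(1 − 0.9995×0.968) = 0.03150/0.0324840 = 0.9697

u' ≈ 0.9697c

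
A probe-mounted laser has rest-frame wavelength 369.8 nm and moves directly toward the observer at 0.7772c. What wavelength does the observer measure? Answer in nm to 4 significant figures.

λ_obs ≈ 130.9 nm

Relativistic Doppler: λ_obs = λ_src √((1−β)/(1+β))
= 369.8 × √(0.222800/1.77720) = 369.8 × 0.354070 = 130.9 nm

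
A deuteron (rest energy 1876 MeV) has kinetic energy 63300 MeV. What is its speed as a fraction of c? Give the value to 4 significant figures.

β ≈ 0.9996

γ = 1 + K/(m₀c²) = 1 + 63300/1876 = 34.7420
β = √(1 − 1/γ²) = 0.9996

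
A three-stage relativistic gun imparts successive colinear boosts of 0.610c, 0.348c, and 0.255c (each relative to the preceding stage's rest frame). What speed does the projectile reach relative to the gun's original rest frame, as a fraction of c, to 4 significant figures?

Compose boost 2: (0.348 + 0.610)/(1 + 0.348×0.610) = 0.9580/1.21228 = 0.790246
Compose boost 3: (0.255 + 0.790246)/(1 + 0.255×0.790246) = 1.04525/1.20151 = 0.8699

u ≈ 0.8699c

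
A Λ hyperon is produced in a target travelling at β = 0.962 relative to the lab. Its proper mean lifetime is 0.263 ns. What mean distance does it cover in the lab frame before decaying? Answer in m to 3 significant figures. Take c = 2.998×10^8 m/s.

d ≈ 0.278 m

γ = 1/√(1 − 0.962²) = 3.6623
Dilated lifetime: Δt = γτ₀ = 3.6623 × 0.263 ns = 0.96320 ns
d = vΔt = 0.962c × 0.96320 ns = 2.8841×10^8 m/s × 9.6320×10^-10 s = 0.278 m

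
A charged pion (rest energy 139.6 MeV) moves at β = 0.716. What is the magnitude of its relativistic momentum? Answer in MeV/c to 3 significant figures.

γ = 1/√(1 − 0.716²) = 1.4325
p = γβm₀c = 1.4325 × 0.716 × 139.6 MeV/c = 143 MeV/c

p ≈ 143 MeV/c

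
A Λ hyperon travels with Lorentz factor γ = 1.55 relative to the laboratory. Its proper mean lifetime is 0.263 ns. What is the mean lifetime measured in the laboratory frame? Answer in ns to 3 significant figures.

Δt ≈ 0.408 ns

γ = 1.55 (given)
Time dilation: Δt = γτ₀ = 1.55 × 0.263 ns = 0.408 ns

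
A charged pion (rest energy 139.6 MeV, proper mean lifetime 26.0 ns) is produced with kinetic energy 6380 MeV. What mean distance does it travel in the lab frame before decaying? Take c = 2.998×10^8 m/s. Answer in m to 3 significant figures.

d ≈ 364 m

γ = 1 + K/(m₀c²) = 1 + 6380/139.6 = 46.702
β = √(1 − 1/γ²) = 0.99977
Dilated lifetime: γτ₀ = 46.702 × 26.0 ns = 1214.3 ns
d = βc·γτ₀ = 0.99977 × (2.998×10^8 m/s) × 1.2143×10^-6 s = 364 m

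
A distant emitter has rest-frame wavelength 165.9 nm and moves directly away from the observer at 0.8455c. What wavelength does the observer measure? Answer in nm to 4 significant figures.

Relativistic Doppler: λ_obs = λ_src √((1+β)/(1−β))
= 165.9 × √(1.84550/0.154500) = 165.9 × 3.45615 = 573.4 nm

λ_obs ≈ 573.4 nm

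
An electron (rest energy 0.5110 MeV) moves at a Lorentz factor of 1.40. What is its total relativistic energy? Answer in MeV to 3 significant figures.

E ≈ 0.715 MeV

γ = 1.40 (given)
E = γm₀c² = 1.40 × 0.5110 MeV = 0.715 MeV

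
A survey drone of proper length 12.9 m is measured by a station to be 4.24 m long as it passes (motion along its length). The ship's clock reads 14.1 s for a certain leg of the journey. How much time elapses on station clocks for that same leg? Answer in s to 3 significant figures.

Δt ≈ 42.9 s

Length contraction ⇒ γ = L₀/L = 12.9/4.24 = 3.0425
Time dilation: Δt = γτ₀ = 3.0425 × 14.1 s = 42.9 s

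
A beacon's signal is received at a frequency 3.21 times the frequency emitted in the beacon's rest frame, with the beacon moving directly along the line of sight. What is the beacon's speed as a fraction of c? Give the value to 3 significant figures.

f_obs/f_src = √((1+β)/(1−β)) = 3.21  ⇒  (1+β)/(1−β) = 10.304
β = |1 − D²|/(1 + D²) = |1 − 10.304|/(1 + 10.304) = 0.823

β ≈ 0.823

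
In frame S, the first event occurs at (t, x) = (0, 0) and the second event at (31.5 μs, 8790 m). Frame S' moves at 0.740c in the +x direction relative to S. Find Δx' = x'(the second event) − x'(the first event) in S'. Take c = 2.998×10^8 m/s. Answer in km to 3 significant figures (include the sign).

γ = 1/√(1 − 0.740²) = 1.4868
Δx' = γ(Δx − vΔt) = 1.4868 × (8790 m − 0.740×(2.998×10^8 m/s)×31.5×10^-6 s)
= 1.4868 × (1801.7 m) = 2.68 km

Δx' ≈ 2.68 km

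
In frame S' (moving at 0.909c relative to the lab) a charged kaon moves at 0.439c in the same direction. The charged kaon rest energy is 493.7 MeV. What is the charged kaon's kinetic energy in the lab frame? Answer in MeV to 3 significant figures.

u_lab = (0.439 + 0.909)/(1 + 0.439×0.909) = 0.963510
γ = 1/√(1 − 0.963510²) = 3.7359
K = (γ − 1)m₀c² = (3.7359 − 1) × 493.7 = 2.7359 × 493.7 = 1350 MeV

K ≈ 1350 MeV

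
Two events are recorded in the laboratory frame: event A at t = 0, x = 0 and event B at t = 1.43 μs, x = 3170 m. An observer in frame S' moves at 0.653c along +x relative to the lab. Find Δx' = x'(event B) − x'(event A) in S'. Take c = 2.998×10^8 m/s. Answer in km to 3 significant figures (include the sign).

Δx' ≈ 3.82 km

γ = 1/√(1 − 0.653²) = 1.3204
Δx' = γ(Δx − vΔt) = 1.3204 × (3170 m − 0.653×(2.998×10^8 m/s)×1.43×10^-6 s)
= 1.3204 × (2890.0 m) = 3.82 km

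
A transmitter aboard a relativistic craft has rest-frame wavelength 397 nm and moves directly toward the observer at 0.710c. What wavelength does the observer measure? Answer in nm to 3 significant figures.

λ_obs ≈ 163 nm

Relativistic Doppler: λ_obs = λ_src √((1−β)/(1+β))
= 397 × √(0.29000/1.7100) = 397 × 0.41181 = 163 nm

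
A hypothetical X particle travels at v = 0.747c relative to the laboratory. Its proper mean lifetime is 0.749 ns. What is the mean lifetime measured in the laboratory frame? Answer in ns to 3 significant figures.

γ = 1/√(1 − 0.747²) = 1.5042
Time dilation: Δt = γτ₀ = 1.5042 × 0.749 ns = 1.13 ns

Δt ≈ 1.13 ns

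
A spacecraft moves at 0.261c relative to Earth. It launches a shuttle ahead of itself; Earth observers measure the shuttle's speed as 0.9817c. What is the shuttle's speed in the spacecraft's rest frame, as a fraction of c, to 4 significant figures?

u' ≈ 0.9690c

Inverse velocity addition: u' = (u − v)/(1 − uv/c²)
= (0.9817 − 0.261)/(1 − 0.9817×0.261) = 0.7207/0.743776 = 0.9690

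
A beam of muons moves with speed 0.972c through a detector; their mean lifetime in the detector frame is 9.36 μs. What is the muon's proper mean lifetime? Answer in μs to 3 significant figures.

γ = 1/√(1 − 0.972²) = 4.2557
Proper time: τ₀ = Δt/γ = 9.36/4.2557 = 2.20 μs

τ₀ ≈ 2.20 μs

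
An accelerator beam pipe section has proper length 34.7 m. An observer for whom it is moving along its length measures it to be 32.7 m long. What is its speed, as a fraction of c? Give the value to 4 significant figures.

β ≈ 0.3346

γ = L₀/L = 34.7/32.7 = 1.06116
β = √(1 − 1/γ²) = 0.3346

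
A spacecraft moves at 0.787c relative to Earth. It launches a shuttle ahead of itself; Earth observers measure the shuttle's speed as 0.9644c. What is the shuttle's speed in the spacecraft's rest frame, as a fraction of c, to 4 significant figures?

Inverse velocity addition: u' = (u − v)/(1 − uv/c²)
= (0.9644 − 0.787)/(1 − 0.9644×0.787) = 0.1774/0.241017 = 0.7360

u' ≈ 0.7360c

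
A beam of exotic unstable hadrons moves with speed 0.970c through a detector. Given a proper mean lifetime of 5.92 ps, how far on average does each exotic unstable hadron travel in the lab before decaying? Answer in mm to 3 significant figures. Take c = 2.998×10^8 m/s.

d ≈ 7.08 mm

γ = 1/√(1 − 0.970²) = 4.1135
Dilated lifetime: Δt = γτ₀ = 4.1135 × 5.92 ps = 24.352 ps
d = vΔt = 0.970c × 24.352 ps = 2.9081×10^8 m/s × 2.4352×10^-11 s = 7.08 mm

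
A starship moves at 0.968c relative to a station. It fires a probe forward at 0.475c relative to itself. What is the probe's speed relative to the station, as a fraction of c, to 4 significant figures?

Relativistic velocity addition: u = (u' + v)/(1 + u'v/c²)
= (0.475 + 0.968)/(1 + 0.475×0.968) = 1.443/1.45980 = 0.9885

u ≈ 0.9885c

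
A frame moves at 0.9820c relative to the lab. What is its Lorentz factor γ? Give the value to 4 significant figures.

γ = 1/√(1 − β²) = 1/√(1 − 0.9820²) = 1/√(0.0356760) = 5.294

γ ≈ 5.294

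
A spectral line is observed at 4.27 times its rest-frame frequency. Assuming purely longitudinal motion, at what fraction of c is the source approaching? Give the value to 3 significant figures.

β ≈ 0.896

f_obs/f_src = √((1+β)/(1−β)) = 4.27  ⇒  (1+β)/(1−β) = 18.233
β = |1 − D²|/(1 + D²) = |1 − 18.233|/(1 + 18.233) = 0.896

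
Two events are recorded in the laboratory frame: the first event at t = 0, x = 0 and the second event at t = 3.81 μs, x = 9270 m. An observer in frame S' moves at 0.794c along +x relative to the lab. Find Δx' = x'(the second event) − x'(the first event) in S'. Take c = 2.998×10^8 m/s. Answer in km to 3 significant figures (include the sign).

γ = 1/√(1 − 0.794²) = 1.6450
Δx' = γ(Δx − vΔt) = 1.6450 × (9270 m − 0.794×(2.998×10^8 m/s)×3.81×10^-6 s)
= 1.6450 × (8363.1 m) = 13.8 km

Δx' ≈ 13.8 km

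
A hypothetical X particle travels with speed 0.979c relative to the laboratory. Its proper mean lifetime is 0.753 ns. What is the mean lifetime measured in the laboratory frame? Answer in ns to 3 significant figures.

γ = 1/√(1 − 0.979²) = 4.9053
Time dilation: Δt = γτ₀ = 4.9053 × 0.753 ns = 3.69 ns

Δt ≈ 3.69 ns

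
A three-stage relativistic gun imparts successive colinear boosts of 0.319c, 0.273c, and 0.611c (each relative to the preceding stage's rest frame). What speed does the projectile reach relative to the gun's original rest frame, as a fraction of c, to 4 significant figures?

Compose boost 2: (0.273 + 0.319)/(1 + 0.273×0.319) = 0.5920/1.08709 = 0.544575
Compose boost 3: (0.611 + 0.544575)/(1 + 0.611×0.544575) = 1.15557/1.33274 = 0.8671

u ≈ 0.8671c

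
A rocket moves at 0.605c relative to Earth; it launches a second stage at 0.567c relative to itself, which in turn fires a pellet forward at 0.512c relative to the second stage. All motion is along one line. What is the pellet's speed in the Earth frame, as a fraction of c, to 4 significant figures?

u ≈ 0.9570c

Compose boost 2: (0.567 + 0.605)/(1 + 0.567×0.605) = 1.172/1.34303 = 0.872650
Compose boost 3: (0.512 + 0.872650)/(1 + 0.512×0.872650) = 1.38465/1.44680 = 0.9570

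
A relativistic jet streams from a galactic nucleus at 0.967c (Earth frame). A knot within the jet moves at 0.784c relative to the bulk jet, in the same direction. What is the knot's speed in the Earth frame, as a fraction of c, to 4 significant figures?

Relativistic velocity addition: u = (u' + v)/(1 + u'v/c²)
= (0.784 + 0.967)/(1 + 0.784×0.967) = 1.751/1.75813 = 0.9959

u ≈ 0.9959c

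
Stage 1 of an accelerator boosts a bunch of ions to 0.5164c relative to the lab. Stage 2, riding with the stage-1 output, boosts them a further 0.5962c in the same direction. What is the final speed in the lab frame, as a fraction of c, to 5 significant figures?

Compose boost 2: (0.5962 + 0.5164)/(1 + 0.5962×0.5164) = 1.1126/1.307878 = 0.85069

u ≈ 0.85069c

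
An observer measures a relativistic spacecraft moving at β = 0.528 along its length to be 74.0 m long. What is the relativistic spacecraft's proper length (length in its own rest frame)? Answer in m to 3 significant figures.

L₀ ≈ 87.1 m

γ = 1/√(1 − 0.528²) = 1.1775
L₀ = γL = 1.1775 × 74.0 = 87.1 m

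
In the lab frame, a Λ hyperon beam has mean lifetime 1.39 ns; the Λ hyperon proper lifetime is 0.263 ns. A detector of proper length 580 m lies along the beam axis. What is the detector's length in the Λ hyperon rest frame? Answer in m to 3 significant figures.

L ≈ 110 m

Time dilation ⇒ γ = Δt/τ₀ = 1.39/0.263 = 5.2852
Length contraction: L = L₀/γ = 580/5.2852 = 110 m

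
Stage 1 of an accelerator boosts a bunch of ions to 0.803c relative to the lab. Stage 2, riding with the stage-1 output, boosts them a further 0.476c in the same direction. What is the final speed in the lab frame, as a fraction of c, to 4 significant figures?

Compose boost 2: (0.476 + 0.803)/(1 + 0.476×0.803) = 1.279/1.38223 = 0.9253

u ≈ 0.9253c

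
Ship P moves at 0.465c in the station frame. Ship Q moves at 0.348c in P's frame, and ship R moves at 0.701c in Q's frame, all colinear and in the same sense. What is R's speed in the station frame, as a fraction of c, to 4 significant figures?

Compose boost 2: (0.348 + 0.465)/(1 + 0.348×0.465) = 0.8130/1.16182 = 0.699764
Compose boost 3: (0.701 + 0.699764)/(1 + 0.701×0.699764) = 1.40076/1.49053 = 0.9398

u ≈ 0.9398c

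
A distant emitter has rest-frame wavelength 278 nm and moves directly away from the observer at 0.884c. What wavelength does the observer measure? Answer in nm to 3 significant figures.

λ_obs ≈ 1120 nm

Relativistic Doppler: λ_obs = λ_src √((1+β)/(1−β))
= 278 × √(1.8840/0.11600) = 278 × 4.0301 = 1120 nm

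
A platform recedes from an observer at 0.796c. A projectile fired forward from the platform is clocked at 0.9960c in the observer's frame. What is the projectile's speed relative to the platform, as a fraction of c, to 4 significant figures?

u' ≈ 0.9653c

Inverse velocity addition: u' = (u − v)/(1 − uv/c²)
= (0.9960 − 0.796)/(1 − 0.9960×0.796) = 0.2000/0.207184 = 0.9653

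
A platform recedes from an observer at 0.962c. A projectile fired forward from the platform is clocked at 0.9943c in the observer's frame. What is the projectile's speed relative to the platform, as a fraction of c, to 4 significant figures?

Inverse velocity addition: u' = (u − v)/(1 − uv/c²)
= (0.9943 − 0.962)/(1 − 0.9943×0.962) = 0.03230/0.0434834 = 0.7428

u' ≈ 0.7428c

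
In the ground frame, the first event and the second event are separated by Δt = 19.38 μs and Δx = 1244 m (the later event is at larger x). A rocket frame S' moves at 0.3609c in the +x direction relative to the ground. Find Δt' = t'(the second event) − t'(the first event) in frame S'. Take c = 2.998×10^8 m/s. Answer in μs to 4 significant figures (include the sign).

γ = 1/√(1 − 0.3609²) = 1.07227
Δt' = γ(Δt − vΔx/c²) = 1.07227 × (19.38 μs − 0.3609×1244 m / (2.998×10^8 m/s))
= 1.07227 × (17.8825 μs) = 19.17 μs

Δt' ≈ 19.17 μs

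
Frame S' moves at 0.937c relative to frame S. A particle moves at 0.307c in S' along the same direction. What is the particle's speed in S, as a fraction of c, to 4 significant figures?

Relativistic velocity addition: u = (u' + v)/(1 + u'v/c²)
= (0.307 + 0.937)/(1 + 0.307×0.937) = 1.244/1.28766 = 0.9661

u ≈ 0.9661c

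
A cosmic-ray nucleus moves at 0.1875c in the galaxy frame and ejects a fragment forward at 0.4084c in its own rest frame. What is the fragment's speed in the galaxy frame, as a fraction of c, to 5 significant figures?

u ≈ 0.55351c

Compose boost 2: (0.4084 + 0.1875)/(1 + 0.4084×0.1875) = 0.59590/1.076575 = 0.55351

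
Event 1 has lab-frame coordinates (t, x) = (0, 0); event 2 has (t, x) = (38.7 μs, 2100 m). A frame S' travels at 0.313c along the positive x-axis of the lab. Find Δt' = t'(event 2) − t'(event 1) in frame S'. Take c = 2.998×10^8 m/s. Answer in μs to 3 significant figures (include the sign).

Δt' ≈ 38.4 μs

γ = 1/√(1 − 0.313²) = 1.0529
Δt' = γ(Δt − vΔx/c²) = 1.0529 × (38.7 μs − 0.313×2100 m / (2.998×10^8 m/s))
= 1.0529 × (36.508 μs) = 38.4 μs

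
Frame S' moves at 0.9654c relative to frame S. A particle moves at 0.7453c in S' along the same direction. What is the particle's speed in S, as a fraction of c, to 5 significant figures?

Relativistic velocity addition: u = (u' + v)/(1 + u'v/c²)
= (0.7453 + 0.9654)/(1 + 0.7453×0.9654) = 1.7107/1.719513 = 0.99487

u ≈ 0.99487c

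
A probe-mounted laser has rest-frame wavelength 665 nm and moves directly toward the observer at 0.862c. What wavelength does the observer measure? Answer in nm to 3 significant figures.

Relativistic Doppler: λ_obs = λ_src √((1−β)/(1+β))
= 665 × √(0.13800/1.8620) = 665 × 0.27224 = 181 nm

λ_obs ≈ 181 nm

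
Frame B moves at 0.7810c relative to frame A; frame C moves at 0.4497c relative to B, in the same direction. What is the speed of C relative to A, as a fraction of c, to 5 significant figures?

Compose boost 2: (0.4497 + 0.7810)/(1 + 0.4497×0.7810) = 1.2307/1.351216 = 0.91081

u ≈ 0.91081c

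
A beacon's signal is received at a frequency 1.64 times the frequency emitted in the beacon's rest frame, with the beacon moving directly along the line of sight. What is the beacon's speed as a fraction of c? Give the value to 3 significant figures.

β ≈ 0.458

f_obs/f_src = √((1+β)/(1−β)) = 1.64  ⇒  (1+β)/(1−β) = 2.6896
β = |1 − D²|/(1 + D²) = |1 − 2.6896|/(1 + 2.6896) = 0.458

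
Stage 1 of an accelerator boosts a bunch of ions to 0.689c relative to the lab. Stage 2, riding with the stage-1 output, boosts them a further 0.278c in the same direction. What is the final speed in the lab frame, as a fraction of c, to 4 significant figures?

u ≈ 0.8116c

Compose boost 2: (0.278 + 0.689)/(1 + 0.278×0.689) = 0.9670/1.19154 = 0.8116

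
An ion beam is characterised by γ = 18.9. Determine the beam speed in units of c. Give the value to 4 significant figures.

β ≈ 0.9986

β = √(1 − 1/γ²) = √(1 − 1/18.9²) = √(0.997201) = 0.9986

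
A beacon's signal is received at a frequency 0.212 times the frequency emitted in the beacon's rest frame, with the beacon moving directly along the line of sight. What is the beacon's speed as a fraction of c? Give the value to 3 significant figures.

f_obs/f_src = √((1−β)/(1+β)) = 0.212  ⇒  (1−β)/(1+β) = 0.044944
β = |1 − D²|/(1 + D²) = |1 − 0.044944|/(1 + 0.044944) = 0.914

β ≈ 0.914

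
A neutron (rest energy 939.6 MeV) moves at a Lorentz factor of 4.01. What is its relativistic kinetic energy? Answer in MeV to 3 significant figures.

γ = 4.01 (given)
K = (γ − 1)m₀c² = (4.01 − 1) × 939.6 MeV = 3.0100 × 939.6 MeV = 2830 MeV

K ≈ 2830 MeV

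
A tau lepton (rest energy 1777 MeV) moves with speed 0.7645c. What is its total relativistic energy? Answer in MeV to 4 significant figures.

E ≈ 2757 MeV

γ = 1/√(1 − 0.7645²) = 1.55129
E = γm₀c² = 1.55129 × 1777 MeV = 2757 MeV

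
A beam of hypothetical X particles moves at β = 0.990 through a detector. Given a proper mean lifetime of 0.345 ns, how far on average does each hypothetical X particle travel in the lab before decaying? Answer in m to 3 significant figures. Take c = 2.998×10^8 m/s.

d ≈ 0.726 m

γ = 1/√(1 − 0.990²) = 7.0888
Dilated lifetime: Δt = γτ₀ = 7.0888 × 0.345 ns = 2.4456 ns
d = vΔt = 0.990c × 2.4456 ns = 2.9680×10^8 m/s × 2.4456×10^-9 s = 0.726 m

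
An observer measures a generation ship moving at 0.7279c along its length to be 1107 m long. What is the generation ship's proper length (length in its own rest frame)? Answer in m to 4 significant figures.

γ = 1/√(1 − 0.7279²) = 1.45840
L₀ = γL = 1.45840 × 1107 = 1614 m

L₀ ≈ 1614 m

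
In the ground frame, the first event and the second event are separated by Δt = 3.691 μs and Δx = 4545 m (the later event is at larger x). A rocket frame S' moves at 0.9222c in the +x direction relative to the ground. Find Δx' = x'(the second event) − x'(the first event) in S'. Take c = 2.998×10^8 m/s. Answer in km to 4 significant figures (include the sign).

Δx' ≈ 9.114 km

γ = 1/√(1 − 0.9222²) = 2.58590
Δx' = γ(Δx − vΔt) = 2.58590 × (4545 m − 0.9222×(2.998×10^8 m/s)×3.691×10^-6 s)
= 2.58590 × (3524.53 m) = 9.114 km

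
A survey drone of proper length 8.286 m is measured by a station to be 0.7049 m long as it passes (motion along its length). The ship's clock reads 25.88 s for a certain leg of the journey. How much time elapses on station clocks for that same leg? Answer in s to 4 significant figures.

Length contraction ⇒ γ = L₀/L = 8.286/0.7049 = 11.7549
Time dilation: Δt = γτ₀ = 11.7549 × 25.88 s = 304.2 s

Δt ≈ 304.2 s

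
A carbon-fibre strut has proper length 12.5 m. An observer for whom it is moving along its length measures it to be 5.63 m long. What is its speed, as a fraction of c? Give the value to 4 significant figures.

γ = L₀/L = 12.5/5.63 = 2.22025
β = √(1 − 1/γ²) = 0.8928

β ≈ 0.8928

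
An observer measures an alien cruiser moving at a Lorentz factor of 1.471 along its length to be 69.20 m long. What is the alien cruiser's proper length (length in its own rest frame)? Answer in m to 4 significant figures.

γ = 1.471 (given)
L₀ = γL = 1.471 × 69.20 = 101.8 m

L₀ ≈ 101.8 m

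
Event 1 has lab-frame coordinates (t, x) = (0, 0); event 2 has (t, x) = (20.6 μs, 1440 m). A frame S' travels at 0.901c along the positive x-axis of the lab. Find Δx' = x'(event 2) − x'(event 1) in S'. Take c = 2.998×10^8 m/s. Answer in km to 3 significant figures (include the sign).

Δx' ≈ -9.51 km

γ = 1/√(1 − 0.901²) = 2.3051
Δx' = γ(Δx − vΔt) = 2.3051 × (1440 m − 0.901×(2.998×10^8 m/s)×20.6×10^-6 s)
= 2.3051 × (-4124.5 m) = -9.51 km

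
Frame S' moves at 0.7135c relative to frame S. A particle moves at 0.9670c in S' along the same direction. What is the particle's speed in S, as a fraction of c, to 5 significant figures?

Relativistic velocity addition: u = (u' + v)/(1 + u'v/c²)
= (0.9670 + 0.7135)/(1 + 0.9670×0.7135) = 1.6805/1.689955 = 0.99441

u ≈ 0.99441c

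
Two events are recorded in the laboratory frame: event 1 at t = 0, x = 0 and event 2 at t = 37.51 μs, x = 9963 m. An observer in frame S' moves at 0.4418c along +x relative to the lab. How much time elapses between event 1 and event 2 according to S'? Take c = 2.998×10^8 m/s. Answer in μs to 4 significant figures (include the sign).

γ = 1/√(1 − 0.4418²) = 1.11469
Δt' = γ(Δt − vΔx/c²) = 1.11469 × (37.51 μs − 0.4418×9963 m / (2.998×10^8 m/s))
= 1.11469 × (22.8280 μs) = 25.45 μs

Δt' ≈ 25.45 μs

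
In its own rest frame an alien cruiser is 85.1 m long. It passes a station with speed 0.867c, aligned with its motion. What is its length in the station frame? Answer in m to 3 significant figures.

L ≈ 42.4 m

γ = 1/√(1 − 0.867²) = 2.0068
Length contraction: L = L₀/γ = 85.1/2.0068 = 42.4 m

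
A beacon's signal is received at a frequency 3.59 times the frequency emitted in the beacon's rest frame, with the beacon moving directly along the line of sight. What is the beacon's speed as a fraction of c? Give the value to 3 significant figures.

f_obs/f_src = √((1+β)/(1−β)) = 3.59  ⇒  (1+β)/(1−β) = 12.888
β = |1 − D²|/(1 + D²) = |1 − 12.888|/(1 + 12.888) = 0.856

β ≈ 0.856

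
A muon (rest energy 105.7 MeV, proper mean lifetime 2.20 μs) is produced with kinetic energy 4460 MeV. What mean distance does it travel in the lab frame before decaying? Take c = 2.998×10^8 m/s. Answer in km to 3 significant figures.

γ = 1 + K/(m₀c²) = 1 + 4460/105.7 = 43.195
β = √(1 − 1/γ²) = 0.99973
Dilated lifetime: γτ₀ = 43.195 × 2.20 μs = 95.029 μs
d = βc·γτ₀ = 0.99973 × (2.998×10^8 m/s) × 9.5029×10^-5 s = 28.5 km

d ≈ 28.5 km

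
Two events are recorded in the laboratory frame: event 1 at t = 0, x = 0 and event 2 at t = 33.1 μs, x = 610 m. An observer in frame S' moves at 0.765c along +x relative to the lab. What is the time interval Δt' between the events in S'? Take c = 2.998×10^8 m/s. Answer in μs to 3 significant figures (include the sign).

γ = 1/√(1 − 0.765²) = 1.5527
Δt' = γ(Δt − vΔx/c²) = 1.5527 × (33.1 μs − 0.765×610 m / (2.998×10^8 m/s))
= 1.5527 × (31.543 μs) = 49.0 μs

Δt' ≈ 49.0 μs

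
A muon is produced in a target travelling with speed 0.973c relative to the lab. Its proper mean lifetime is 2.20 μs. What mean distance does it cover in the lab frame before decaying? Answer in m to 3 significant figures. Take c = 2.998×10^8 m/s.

d ≈ 2780 m

γ = 1/√(1 − 0.973²) = 4.3327
Dilated lifetime: Δt = γτ₀ = 4.3327 × 2.20 μs = 9.5319 μs
d = vΔt = 0.973c × 9.5319 μs = 2.9171×10^8 m/s × 9.5319×10^-6 s = 2780 m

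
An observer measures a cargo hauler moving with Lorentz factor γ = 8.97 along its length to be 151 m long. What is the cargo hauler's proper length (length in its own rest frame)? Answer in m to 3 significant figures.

γ = 8.97 (given)
L₀ = γL = 8.97 × 151 = 1350 m

L₀ ≈ 1350 m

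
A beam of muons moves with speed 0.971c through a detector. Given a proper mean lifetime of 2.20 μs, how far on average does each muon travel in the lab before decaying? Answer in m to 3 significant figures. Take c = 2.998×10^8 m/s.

γ = 1/√(1 − 0.971²) = 4.1827
Dilated lifetime: Δt = γτ₀ = 4.1827 × 2.20 μs = 9.2020 μs
d = vΔt = 0.971c × 9.2020 μs = 2.9111×10^8 m/s × 9.2020×10^-6 s = 2680 m

d ≈ 2680 m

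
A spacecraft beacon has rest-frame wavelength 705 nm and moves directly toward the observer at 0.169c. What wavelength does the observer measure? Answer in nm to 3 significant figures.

Relativistic Doppler: λ_obs = λ_src √((1−β)/(1+β))
= 705 × √(0.83100/1.1690) = 705 × 0.84313 = 594 nm

λ_obs ≈ 594 nm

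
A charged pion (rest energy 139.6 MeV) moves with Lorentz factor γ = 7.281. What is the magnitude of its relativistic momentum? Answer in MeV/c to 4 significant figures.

p ≈ 1007 MeV/c

β = √(1 − 1/γ²) = √(1 − 1/7.281²) = 0.990523
p = γβm₀c = 7.281 × 0.990523 × 139.6 MeV/c = 1007 MeV/c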